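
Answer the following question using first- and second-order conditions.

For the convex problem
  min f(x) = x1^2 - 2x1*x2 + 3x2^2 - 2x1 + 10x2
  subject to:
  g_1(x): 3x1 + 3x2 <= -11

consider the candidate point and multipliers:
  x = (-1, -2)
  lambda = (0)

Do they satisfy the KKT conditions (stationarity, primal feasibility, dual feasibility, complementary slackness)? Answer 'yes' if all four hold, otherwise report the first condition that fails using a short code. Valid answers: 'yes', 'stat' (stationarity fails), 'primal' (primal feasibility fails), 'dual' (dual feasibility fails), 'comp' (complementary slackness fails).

Gradient of f: grad f(x) = Q x + c = (0, 0)
Constraint values g_i(x) = a_i^T x - b_i:
  g_1((-1, -2)) = 2
Stationarity residual: grad f(x) + sum_i lambda_i a_i = (0, 0)
  -> stationarity OK
Primal feasibility (all g_i <= 0): FAILS
Dual feasibility (all lambda_i >= 0): OK
Complementary slackness (lambda_i * g_i(x) = 0 for all i): OK

Verdict: the first failing condition is primal_feasibility -> primal.

primal


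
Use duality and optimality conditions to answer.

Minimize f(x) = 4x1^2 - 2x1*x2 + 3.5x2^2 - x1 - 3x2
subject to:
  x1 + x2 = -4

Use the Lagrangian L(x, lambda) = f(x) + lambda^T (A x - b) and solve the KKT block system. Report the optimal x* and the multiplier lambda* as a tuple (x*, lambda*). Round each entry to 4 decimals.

Form the Lagrangian:
  L(x, lambda) = (1/2) x^T Q x + c^T x + lambda^T (A x - b)
Stationarity (grad_x L = 0): Q x + c + A^T lambda = 0.
Primal feasibility: A x = b.

This gives the KKT block system:
  [ Q   A^T ] [ x     ]   [-c ]
  [ A    0  ] [ lambda ] = [ b ]

Solving the linear system:
  x*      = (-2, -2)
  lambda* = (13)
  f(x*)   = 30

x* = (-2, -2), lambda* = (13)


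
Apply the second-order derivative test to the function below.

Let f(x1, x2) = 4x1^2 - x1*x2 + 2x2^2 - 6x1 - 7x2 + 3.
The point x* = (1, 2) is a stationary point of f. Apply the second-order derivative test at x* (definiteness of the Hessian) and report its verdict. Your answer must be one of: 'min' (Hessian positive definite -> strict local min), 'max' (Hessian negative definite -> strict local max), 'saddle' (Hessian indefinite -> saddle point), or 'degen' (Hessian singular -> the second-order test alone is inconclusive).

Compute the Hessian H = grad^2 f:
  H = [[8, -1], [-1, 4]]
Verify stationarity: grad f(x*) = H x* + g = (0, 0).
Eigenvalues of H: 3.7639, 8.2361.
Both eigenvalues > 0, so H is positive definite -> x* is a strict local min.

min


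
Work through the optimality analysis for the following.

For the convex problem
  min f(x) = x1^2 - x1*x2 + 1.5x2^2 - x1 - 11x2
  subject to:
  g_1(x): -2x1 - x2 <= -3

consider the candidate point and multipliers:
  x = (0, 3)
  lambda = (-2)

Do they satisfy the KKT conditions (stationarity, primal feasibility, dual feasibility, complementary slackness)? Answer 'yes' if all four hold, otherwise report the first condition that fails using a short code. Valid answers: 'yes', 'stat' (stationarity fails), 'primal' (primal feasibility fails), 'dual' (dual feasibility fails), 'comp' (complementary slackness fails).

Gradient of f: grad f(x) = Q x + c = (-4, -2)
Constraint values g_i(x) = a_i^T x - b_i:
  g_1((0, 3)) = 0
Stationarity residual: grad f(x) + sum_i lambda_i a_i = (0, 0)
  -> stationarity OK
Primal feasibility (all g_i <= 0): OK
Dual feasibility (all lambda_i >= 0): FAILS
Complementary slackness (lambda_i * g_i(x) = 0 for all i): OK

Verdict: the first failing condition is dual_feasibility -> dual.

dual


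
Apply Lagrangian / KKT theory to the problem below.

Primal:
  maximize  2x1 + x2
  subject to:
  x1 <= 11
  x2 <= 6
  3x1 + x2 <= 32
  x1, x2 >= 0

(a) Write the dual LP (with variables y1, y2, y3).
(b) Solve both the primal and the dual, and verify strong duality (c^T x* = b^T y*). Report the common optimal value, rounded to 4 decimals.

The standard primal-dual pair for 'max c^T x s.t. A x <= b, x >= 0' is:
  Dual:  min b^T y  s.t.  A^T y >= c,  y >= 0.

So the dual LP is:
  minimize  11y1 + 6y2 + 32y3
  subject to:
    y1 + 3y3 >= 2
    y2 + y3 >= 1
    y1, y2, y3 >= 0

Solving the primal: x* = (8.6667, 6).
  primal value c^T x* = 23.3333.
Solving the dual: y* = (0, 0.3333, 0.6667).
  dual value b^T y* = 23.3333.
Strong duality: c^T x* = b^T y*. Confirmed.

23.3333


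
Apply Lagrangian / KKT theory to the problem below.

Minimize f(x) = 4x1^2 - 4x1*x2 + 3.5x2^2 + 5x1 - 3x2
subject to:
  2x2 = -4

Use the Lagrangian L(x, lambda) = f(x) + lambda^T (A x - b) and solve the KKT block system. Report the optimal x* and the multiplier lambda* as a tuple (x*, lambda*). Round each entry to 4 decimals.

Form the Lagrangian:
  L(x, lambda) = (1/2) x^T Q x + c^T x + lambda^T (A x - b)
Stationarity (grad_x L = 0): Q x + c + A^T lambda = 0.
Primal feasibility: A x = b.

This gives the KKT block system:
  [ Q   A^T ] [ x     ]   [-c ]
  [ A    0  ] [ lambda ] = [ b ]

Solving the linear system:
  x*      = (-1.625, -2)
  lambda* = (5.25)
  f(x*)   = 9.4375

x* = (-1.625, -2), lambda* = (5.25)


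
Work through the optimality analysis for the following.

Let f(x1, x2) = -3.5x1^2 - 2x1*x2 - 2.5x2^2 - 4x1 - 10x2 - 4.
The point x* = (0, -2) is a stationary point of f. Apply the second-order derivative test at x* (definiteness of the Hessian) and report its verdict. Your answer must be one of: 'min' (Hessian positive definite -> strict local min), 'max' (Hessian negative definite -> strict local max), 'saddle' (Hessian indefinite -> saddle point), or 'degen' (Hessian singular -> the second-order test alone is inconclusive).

Compute the Hessian H = grad^2 f:
  H = [[-7, -2], [-2, -5]]
Verify stationarity: grad f(x*) = H x* + g = (0, 0).
Eigenvalues of H: -8.2361, -3.7639.
Both eigenvalues < 0, so H is negative definite -> x* is a strict local max.

max


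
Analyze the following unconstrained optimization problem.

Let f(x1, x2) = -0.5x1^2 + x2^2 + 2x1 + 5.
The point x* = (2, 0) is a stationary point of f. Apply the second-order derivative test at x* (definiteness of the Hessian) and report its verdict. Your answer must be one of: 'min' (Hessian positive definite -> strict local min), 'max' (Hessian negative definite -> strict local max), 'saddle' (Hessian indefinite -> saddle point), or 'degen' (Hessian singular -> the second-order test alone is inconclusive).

Compute the Hessian H = grad^2 f:
  H = [[-1, 0], [0, 2]]
Verify stationarity: grad f(x*) = H x* + g = (0, 0).
Eigenvalues of H: -1, 2.
Eigenvalues have mixed signs, so H is indefinite -> x* is a saddle point.

saddle


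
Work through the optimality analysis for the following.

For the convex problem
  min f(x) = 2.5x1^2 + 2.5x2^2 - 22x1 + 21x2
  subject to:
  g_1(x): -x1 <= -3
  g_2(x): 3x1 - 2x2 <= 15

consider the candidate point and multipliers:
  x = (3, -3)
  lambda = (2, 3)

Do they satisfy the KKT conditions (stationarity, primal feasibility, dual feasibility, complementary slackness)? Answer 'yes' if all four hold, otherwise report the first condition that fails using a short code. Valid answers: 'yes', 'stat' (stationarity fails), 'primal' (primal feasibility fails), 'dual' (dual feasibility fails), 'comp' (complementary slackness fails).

Gradient of f: grad f(x) = Q x + c = (-7, 6)
Constraint values g_i(x) = a_i^T x - b_i:
  g_1((3, -3)) = 0
  g_2((3, -3)) = 0
Stationarity residual: grad f(x) + sum_i lambda_i a_i = (0, 0)
  -> stationarity OK
Primal feasibility (all g_i <= 0): OK
Dual feasibility (all lambda_i >= 0): OK
Complementary slackness (lambda_i * g_i(x) = 0 for all i): OK

Verdict: yes, KKT holds.

yes


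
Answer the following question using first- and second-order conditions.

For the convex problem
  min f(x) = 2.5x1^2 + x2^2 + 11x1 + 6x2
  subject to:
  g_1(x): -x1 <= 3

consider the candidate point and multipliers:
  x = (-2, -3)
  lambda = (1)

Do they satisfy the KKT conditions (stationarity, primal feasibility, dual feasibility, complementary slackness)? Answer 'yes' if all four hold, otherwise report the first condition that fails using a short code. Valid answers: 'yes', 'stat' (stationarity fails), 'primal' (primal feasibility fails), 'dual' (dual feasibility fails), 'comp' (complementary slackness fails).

Gradient of f: grad f(x) = Q x + c = (1, 0)
Constraint values g_i(x) = a_i^T x - b_i:
  g_1((-2, -3)) = -1
Stationarity residual: grad f(x) + sum_i lambda_i a_i = (0, 0)
  -> stationarity OK
Primal feasibility (all g_i <= 0): OK
Dual feasibility (all lambda_i >= 0): OK
Complementary slackness (lambda_i * g_i(x) = 0 for all i): FAILS

Verdict: the first failing condition is complementary_slackness -> comp.

comp


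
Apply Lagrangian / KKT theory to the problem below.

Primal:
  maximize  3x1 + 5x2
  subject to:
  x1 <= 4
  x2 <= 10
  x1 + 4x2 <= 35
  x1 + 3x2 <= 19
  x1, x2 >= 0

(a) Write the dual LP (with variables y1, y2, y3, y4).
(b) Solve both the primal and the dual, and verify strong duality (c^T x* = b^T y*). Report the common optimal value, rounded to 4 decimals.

The standard primal-dual pair for 'max c^T x s.t. A x <= b, x >= 0' is:
  Dual:  min b^T y  s.t.  A^T y >= c,  y >= 0.

So the dual LP is:
  minimize  4y1 + 10y2 + 35y3 + 19y4
  subject to:
    y1 + y3 + y4 >= 3
    y2 + 4y3 + 3y4 >= 5
    y1, y2, y3, y4 >= 0

Solving the primal: x* = (4, 5).
  primal value c^T x* = 37.
Solving the dual: y* = (1.3333, 0, 0, 1.6667).
  dual value b^T y* = 37.
Strong duality: c^T x* = b^T y*. Confirmed.

37


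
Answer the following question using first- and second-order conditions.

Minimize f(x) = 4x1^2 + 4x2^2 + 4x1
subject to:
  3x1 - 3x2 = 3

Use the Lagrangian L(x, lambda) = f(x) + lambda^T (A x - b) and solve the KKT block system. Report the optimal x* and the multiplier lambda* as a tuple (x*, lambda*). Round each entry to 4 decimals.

Form the Lagrangian:
  L(x, lambda) = (1/2) x^T Q x + c^T x + lambda^T (A x - b)
Stationarity (grad_x L = 0): Q x + c + A^T lambda = 0.
Primal feasibility: A x = b.

This gives the KKT block system:
  [ Q   A^T ] [ x     ]   [-c ]
  [ A    0  ] [ lambda ] = [ b ]

Solving the linear system:
  x*      = (0.25, -0.75)
  lambda* = (-2)
  f(x*)   = 3.5

x* = (0.25, -0.75), lambda* = (-2)


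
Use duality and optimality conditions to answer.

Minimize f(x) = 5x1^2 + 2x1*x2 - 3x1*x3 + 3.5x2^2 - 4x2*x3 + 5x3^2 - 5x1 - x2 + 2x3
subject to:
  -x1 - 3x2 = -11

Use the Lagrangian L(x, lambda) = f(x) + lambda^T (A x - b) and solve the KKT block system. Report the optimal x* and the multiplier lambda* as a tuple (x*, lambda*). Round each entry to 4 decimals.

Form the Lagrangian:
  L(x, lambda) = (1/2) x^T Q x + c^T x + lambda^T (A x - b)
Stationarity (grad_x L = 0): Q x + c + A^T lambda = 0.
Primal feasibility: A x = b.

This gives the KKT block system:
  [ Q   A^T ] [ x     ]   [-c ]
  [ A    0  ] [ lambda ] = [ b ]

Solving the linear system:
  x*      = (0.8727, 3.3758, 1.4121)
  lambda* = (6.2424)
  f(x*)   = 31.8758

x* = (0.8727, 3.3758, 1.4121), lambda* = (6.2424)


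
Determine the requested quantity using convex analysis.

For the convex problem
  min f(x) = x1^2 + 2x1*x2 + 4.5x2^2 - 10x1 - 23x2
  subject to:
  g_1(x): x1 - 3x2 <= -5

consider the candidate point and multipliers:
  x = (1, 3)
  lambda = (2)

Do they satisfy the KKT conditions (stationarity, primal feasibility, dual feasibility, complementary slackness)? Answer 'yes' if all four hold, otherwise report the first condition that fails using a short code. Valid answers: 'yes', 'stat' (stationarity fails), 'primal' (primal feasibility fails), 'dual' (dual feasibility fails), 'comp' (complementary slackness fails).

Gradient of f: grad f(x) = Q x + c = (-2, 6)
Constraint values g_i(x) = a_i^T x - b_i:
  g_1((1, 3)) = -3
Stationarity residual: grad f(x) + sum_i lambda_i a_i = (0, 0)
  -> stationarity OK
Primal feasibility (all g_i <= 0): OK
Dual feasibility (all lambda_i >= 0): OK
Complementary slackness (lambda_i * g_i(x) = 0 for all i): FAILS

Verdict: the first failing condition is complementary_slackness -> comp.

comp


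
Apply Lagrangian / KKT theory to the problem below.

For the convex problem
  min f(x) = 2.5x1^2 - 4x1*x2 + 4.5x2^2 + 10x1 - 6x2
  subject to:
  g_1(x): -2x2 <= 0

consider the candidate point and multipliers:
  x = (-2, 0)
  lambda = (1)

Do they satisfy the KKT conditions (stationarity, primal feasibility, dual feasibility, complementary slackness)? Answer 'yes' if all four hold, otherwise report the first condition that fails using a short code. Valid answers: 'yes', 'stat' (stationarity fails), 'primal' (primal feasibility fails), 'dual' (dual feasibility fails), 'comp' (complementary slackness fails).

Gradient of f: grad f(x) = Q x + c = (0, 2)
Constraint values g_i(x) = a_i^T x - b_i:
  g_1((-2, 0)) = 0
Stationarity residual: grad f(x) + sum_i lambda_i a_i = (0, 0)
  -> stationarity OK
Primal feasibility (all g_i <= 0): OK
Dual feasibility (all lambda_i >= 0): OK
Complementary slackness (lambda_i * g_i(x) = 0 for all i): OK

Verdict: yes, KKT holds.

yes


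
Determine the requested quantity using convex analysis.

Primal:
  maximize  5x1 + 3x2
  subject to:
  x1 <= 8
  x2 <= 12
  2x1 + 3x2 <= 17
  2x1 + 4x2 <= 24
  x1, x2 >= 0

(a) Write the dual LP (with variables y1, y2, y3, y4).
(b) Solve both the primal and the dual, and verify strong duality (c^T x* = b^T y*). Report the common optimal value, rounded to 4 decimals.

The standard primal-dual pair for 'max c^T x s.t. A x <= b, x >= 0' is:
  Dual:  min b^T y  s.t.  A^T y >= c,  y >= 0.

So the dual LP is:
  minimize  8y1 + 12y2 + 17y3 + 24y4
  subject to:
    y1 + 2y3 + 2y4 >= 5
    y2 + 3y3 + 4y4 >= 3
    y1, y2, y3, y4 >= 0

Solving the primal: x* = (8, 0.3333).
  primal value c^T x* = 41.
Solving the dual: y* = (3, 0, 1, 0).
  dual value b^T y* = 41.
Strong duality: c^T x* = b^T y*. Confirmed.

41


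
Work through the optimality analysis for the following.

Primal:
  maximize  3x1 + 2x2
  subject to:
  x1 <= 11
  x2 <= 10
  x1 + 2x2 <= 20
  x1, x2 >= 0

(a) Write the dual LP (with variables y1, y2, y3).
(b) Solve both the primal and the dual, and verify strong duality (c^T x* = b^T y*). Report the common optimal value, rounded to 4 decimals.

The standard primal-dual pair for 'max c^T x s.t. A x <= b, x >= 0' is:
  Dual:  min b^T y  s.t.  A^T y >= c,  y >= 0.

So the dual LP is:
  minimize  11y1 + 10y2 + 20y3
  subject to:
    y1 + y3 >= 3
    y2 + 2y3 >= 2
    y1, y2, y3 >= 0

Solving the primal: x* = (11, 4.5).
  primal value c^T x* = 42.
Solving the dual: y* = (2, 0, 1).
  dual value b^T y* = 42.
Strong duality: c^T x* = b^T y*. Confirmed.

42


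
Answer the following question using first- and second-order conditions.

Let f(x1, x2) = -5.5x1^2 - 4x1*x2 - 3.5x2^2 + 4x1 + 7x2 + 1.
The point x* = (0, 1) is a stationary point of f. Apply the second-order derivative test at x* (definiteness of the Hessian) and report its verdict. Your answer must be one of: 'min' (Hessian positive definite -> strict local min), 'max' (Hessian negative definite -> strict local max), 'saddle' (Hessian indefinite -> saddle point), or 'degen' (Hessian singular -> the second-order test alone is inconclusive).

Compute the Hessian H = grad^2 f:
  H = [[-11, -4], [-4, -7]]
Verify stationarity: grad f(x*) = H x* + g = (0, 0).
Eigenvalues of H: -13.4721, -4.5279.
Both eigenvalues < 0, so H is negative definite -> x* is a strict local max.

max


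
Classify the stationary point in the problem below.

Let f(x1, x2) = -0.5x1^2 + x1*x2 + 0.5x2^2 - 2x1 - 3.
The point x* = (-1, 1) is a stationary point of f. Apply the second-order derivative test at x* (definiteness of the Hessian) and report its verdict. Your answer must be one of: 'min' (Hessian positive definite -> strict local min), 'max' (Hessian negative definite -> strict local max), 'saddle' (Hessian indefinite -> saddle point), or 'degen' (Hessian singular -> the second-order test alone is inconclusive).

Compute the Hessian H = grad^2 f:
  H = [[-1, 1], [1, 1]]
Verify stationarity: grad f(x*) = H x* + g = (0, 0).
Eigenvalues of H: -1.4142, 1.4142.
Eigenvalues have mixed signs, so H is indefinite -> x* is a saddle point.

saddle


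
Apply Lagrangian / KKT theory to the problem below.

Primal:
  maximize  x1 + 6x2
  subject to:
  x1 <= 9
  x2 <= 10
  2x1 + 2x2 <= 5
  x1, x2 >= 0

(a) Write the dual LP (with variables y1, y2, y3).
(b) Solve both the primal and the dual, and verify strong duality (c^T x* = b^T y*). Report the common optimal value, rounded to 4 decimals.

The standard primal-dual pair for 'max c^T x s.t. A x <= b, x >= 0' is:
  Dual:  min b^T y  s.t.  A^T y >= c,  y >= 0.

So the dual LP is:
  minimize  9y1 + 10y2 + 5y3
  subject to:
    y1 + 2y3 >= 1
    y2 + 2y3 >= 6
    y1, y2, y3 >= 0

Solving the primal: x* = (0, 2.5).
  primal value c^T x* = 15.
Solving the dual: y* = (0, 0, 3).
  dual value b^T y* = 15.
Strong duality: c^T x* = b^T y*. Confirmed.

15


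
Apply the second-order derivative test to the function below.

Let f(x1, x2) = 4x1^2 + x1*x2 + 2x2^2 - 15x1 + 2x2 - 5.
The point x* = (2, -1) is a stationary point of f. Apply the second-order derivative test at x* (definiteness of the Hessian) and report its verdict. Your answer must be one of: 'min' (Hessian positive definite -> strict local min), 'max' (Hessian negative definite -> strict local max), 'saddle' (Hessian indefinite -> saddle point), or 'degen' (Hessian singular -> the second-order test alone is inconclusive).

Compute the Hessian H = grad^2 f:
  H = [[8, 1], [1, 4]]
Verify stationarity: grad f(x*) = H x* + g = (0, 0).
Eigenvalues of H: 3.7639, 8.2361.
Both eigenvalues > 0, so H is positive definite -> x* is a strict local min.

min


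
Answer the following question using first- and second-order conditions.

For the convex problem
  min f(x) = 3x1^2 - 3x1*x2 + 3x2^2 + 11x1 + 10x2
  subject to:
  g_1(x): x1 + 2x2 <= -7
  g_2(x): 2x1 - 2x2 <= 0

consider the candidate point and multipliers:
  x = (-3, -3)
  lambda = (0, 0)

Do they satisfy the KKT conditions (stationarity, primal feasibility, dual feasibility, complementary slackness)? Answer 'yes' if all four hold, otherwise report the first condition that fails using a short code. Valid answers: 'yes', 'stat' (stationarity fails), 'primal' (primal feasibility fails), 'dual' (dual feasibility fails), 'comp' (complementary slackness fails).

Gradient of f: grad f(x) = Q x + c = (2, 1)
Constraint values g_i(x) = a_i^T x - b_i:
  g_1((-3, -3)) = -2
  g_2((-3, -3)) = 0
Stationarity residual: grad f(x) + sum_i lambda_i a_i = (2, 1)
  -> stationarity FAILS
Primal feasibility (all g_i <= 0): OK
Dual feasibility (all lambda_i >= 0): OK
Complementary slackness (lambda_i * g_i(x) = 0 for all i): OK

Verdict: the first failing condition is stationarity -> stat.

stat


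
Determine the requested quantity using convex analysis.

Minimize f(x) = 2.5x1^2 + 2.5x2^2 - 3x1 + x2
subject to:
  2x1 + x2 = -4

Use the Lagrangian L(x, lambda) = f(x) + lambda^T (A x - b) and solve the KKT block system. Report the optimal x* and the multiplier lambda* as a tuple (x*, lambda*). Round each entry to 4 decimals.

Form the Lagrangian:
  L(x, lambda) = (1/2) x^T Q x + c^T x + lambda^T (A x - b)
Stationarity (grad_x L = 0): Q x + c + A^T lambda = 0.
Primal feasibility: A x = b.

This gives the KKT block system:
  [ Q   A^T ] [ x     ]   [-c ]
  [ A    0  ] [ lambda ] = [ b ]

Solving the linear system:
  x*      = (-1.4, -1.2)
  lambda* = (5)
  f(x*)   = 11.5

x* = (-1.4, -1.2), lambda* = (5)


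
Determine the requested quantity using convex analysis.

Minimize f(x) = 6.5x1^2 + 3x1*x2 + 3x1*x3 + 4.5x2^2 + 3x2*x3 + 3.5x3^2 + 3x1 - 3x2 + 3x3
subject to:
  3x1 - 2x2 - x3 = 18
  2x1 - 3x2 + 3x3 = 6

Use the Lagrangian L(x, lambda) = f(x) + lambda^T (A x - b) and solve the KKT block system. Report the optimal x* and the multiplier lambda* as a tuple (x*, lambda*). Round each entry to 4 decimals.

Form the Lagrangian:
  L(x, lambda) = (1/2) x^T Q x + c^T x + lambda^T (A x - b)
Stationarity (grad_x L = 0): Q x + c + A^T lambda = 0.
Primal feasibility: A x = b.

This gives the KKT block system:
  [ Q   A^T ] [ x     ]   [-c ]
  [ A    0  ] [ lambda ] = [ b ]

Solving the linear system:
  x*      = (3.5229, -2.3609, -2.7095)
  lambda* = (-11.4292, 0.3503)
  f(x*)   = 106.5735

x* = (3.5229, -2.3609, -2.7095), lambda* = (-11.4292, 0.3503)


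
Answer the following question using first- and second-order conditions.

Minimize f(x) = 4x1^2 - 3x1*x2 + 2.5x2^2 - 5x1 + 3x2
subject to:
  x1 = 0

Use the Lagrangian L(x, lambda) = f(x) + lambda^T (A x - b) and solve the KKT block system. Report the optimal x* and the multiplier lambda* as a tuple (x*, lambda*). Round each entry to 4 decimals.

Form the Lagrangian:
  L(x, lambda) = (1/2) x^T Q x + c^T x + lambda^T (A x - b)
Stationarity (grad_x L = 0): Q x + c + A^T lambda = 0.
Primal feasibility: A x = b.

This gives the KKT block system:
  [ Q   A^T ] [ x     ]   [-c ]
  [ A    0  ] [ lambda ] = [ b ]

Solving the linear system:
  x*      = (0, -0.6)
  lambda* = (3.2)
  f(x*)   = -0.9

x* = (0, -0.6), lambda* = (3.2)


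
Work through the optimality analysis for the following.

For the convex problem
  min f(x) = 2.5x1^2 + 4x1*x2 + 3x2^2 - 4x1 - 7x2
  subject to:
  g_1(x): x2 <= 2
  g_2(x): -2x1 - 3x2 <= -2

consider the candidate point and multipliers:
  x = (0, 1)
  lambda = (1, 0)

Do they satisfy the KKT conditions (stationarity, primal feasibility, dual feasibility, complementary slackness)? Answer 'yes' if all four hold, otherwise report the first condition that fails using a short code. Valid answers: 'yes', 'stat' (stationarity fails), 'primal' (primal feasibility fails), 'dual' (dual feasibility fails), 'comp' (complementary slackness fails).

Gradient of f: grad f(x) = Q x + c = (0, -1)
Constraint values g_i(x) = a_i^T x - b_i:
  g_1((0, 1)) = -1
  g_2((0, 1)) = -1
Stationarity residual: grad f(x) + sum_i lambda_i a_i = (0, 0)
  -> stationarity OK
Primal feasibility (all g_i <= 0): OK
Dual feasibility (all lambda_i >= 0): OK
Complementary slackness (lambda_i * g_i(x) = 0 for all i): FAILS

Verdict: the first failing condition is complementary_slackness -> comp.

comp


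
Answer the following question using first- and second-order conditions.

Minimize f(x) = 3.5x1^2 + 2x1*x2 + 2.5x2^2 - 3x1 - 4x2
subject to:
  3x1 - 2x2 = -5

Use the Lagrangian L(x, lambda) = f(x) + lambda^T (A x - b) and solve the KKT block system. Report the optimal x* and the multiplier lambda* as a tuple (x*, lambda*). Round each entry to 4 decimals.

Form the Lagrangian:
  L(x, lambda) = (1/2) x^T Q x + c^T x + lambda^T (A x - b)
Stationarity (grad_x L = 0): Q x + c + A^T lambda = 0.
Primal feasibility: A x = b.

This gives the KKT block system:
  [ Q   A^T ] [ x     ]   [-c ]
  [ A    0  ] [ lambda ] = [ b ]

Solving the linear system:
  x*      = (-0.6082, 1.5876)
  lambda* = (1.3608)
  f(x*)   = 1.1392

x* = (-0.6082, 1.5876), lambda* = (1.3608)


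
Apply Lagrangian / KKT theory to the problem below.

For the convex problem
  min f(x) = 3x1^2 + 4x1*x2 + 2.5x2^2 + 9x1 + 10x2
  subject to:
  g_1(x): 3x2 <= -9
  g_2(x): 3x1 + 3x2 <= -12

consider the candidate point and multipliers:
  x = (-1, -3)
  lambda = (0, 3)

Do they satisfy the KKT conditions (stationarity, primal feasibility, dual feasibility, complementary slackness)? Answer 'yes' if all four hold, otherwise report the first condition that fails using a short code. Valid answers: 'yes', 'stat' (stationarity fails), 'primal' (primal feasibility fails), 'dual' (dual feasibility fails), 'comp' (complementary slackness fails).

Gradient of f: grad f(x) = Q x + c = (-9, -9)
Constraint values g_i(x) = a_i^T x - b_i:
  g_1((-1, -3)) = 0
  g_2((-1, -3)) = 0
Stationarity residual: grad f(x) + sum_i lambda_i a_i = (0, 0)
  -> stationarity OK
Primal feasibility (all g_i <= 0): OK
Dual feasibility (all lambda_i >= 0): OK
Complementary slackness (lambda_i * g_i(x) = 0 for all i): OK

Verdict: yes, KKT holds.

yes


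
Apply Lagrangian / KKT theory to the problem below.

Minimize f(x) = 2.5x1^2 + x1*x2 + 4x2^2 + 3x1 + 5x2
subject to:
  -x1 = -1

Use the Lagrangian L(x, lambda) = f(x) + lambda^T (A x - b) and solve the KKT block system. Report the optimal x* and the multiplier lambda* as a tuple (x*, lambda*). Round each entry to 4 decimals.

Form the Lagrangian:
  L(x, lambda) = (1/2) x^T Q x + c^T x + lambda^T (A x - b)
Stationarity (grad_x L = 0): Q x + c + A^T lambda = 0.
Primal feasibility: A x = b.

This gives the KKT block system:
  [ Q   A^T ] [ x     ]   [-c ]
  [ A    0  ] [ lambda ] = [ b ]

Solving the linear system:
  x*      = (1, -0.75)
  lambda* = (7.25)
  f(x*)   = 3.25

x* = (1, -0.75), lambda* = (7.25)


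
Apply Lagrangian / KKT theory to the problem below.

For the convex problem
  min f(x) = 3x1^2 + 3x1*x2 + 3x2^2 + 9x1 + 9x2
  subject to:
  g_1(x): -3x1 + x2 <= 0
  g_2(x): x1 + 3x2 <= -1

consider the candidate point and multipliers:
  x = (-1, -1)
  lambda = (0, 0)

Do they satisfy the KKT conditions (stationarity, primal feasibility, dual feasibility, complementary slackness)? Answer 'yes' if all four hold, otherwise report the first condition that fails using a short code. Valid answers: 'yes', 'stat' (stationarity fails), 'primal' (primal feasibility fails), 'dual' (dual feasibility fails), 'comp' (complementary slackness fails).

Gradient of f: grad f(x) = Q x + c = (0, 0)
Constraint values g_i(x) = a_i^T x - b_i:
  g_1((-1, -1)) = 2
  g_2((-1, -1)) = -3
Stationarity residual: grad f(x) + sum_i lambda_i a_i = (0, 0)
  -> stationarity OK
Primal feasibility (all g_i <= 0): FAILS
Dual feasibility (all lambda_i >= 0): OK
Complementary slackness (lambda_i * g_i(x) = 0 for all i): OK

Verdict: the first failing condition is primal_feasibility -> primal.

primal


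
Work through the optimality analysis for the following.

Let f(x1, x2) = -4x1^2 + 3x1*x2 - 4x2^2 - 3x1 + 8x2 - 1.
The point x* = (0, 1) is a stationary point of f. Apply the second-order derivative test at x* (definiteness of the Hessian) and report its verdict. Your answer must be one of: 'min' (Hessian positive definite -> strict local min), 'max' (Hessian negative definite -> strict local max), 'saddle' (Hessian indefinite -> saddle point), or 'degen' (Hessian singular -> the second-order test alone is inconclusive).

Compute the Hessian H = grad^2 f:
  H = [[-8, 3], [3, -8]]
Verify stationarity: grad f(x*) = H x* + g = (0, 0).
Eigenvalues of H: -11, -5.
Both eigenvalues < 0, so H is negative definite -> x* is a strict local max.

max


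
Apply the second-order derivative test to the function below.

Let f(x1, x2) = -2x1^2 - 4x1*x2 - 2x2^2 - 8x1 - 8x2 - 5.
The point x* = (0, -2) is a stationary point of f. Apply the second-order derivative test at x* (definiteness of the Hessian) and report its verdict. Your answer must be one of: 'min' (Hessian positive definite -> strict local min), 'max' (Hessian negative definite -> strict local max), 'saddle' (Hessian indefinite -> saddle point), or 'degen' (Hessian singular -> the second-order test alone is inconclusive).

Compute the Hessian H = grad^2 f:
  H = [[-4, -4], [-4, -4]]
Verify stationarity: grad f(x*) = H x* + g = (0, 0).
Eigenvalues of H: -8, 0.
H has a zero eigenvalue (singular; negative semidefinite but not definite), so H is neither positive definite, negative definite, nor indefinite. The second-order test alone is inconclusive -> degen.
(Indeed, f is constant along the null direction of H through x*, so x* is not a strict local extremum.)

degen


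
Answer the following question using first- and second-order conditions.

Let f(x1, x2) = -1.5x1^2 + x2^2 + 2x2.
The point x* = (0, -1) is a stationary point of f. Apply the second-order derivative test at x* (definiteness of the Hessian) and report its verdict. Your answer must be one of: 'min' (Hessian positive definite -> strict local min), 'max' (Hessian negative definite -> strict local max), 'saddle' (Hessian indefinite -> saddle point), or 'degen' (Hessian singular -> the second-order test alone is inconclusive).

Compute the Hessian H = grad^2 f:
  H = [[-3, 0], [0, 2]]
Verify stationarity: grad f(x*) = H x* + g = (0, 0).
Eigenvalues of H: -3, 2.
Eigenvalues have mixed signs, so H is indefinite -> x* is a saddle point.

saddle


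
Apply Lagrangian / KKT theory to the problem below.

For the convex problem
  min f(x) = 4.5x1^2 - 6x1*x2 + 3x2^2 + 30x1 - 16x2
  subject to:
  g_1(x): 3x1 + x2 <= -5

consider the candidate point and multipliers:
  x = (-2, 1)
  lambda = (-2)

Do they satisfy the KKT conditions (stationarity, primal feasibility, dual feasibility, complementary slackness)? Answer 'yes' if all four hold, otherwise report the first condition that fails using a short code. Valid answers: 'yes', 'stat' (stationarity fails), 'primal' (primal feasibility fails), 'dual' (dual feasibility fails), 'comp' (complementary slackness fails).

Gradient of f: grad f(x) = Q x + c = (6, 2)
Constraint values g_i(x) = a_i^T x - b_i:
  g_1((-2, 1)) = 0
Stationarity residual: grad f(x) + sum_i lambda_i a_i = (0, 0)
  -> stationarity OK
Primal feasibility (all g_i <= 0): OK
Dual feasibility (all lambda_i >= 0): FAILS
Complementary slackness (lambda_i * g_i(x) = 0 for all i): OK

Verdict: the first failing condition is dual_feasibility -> dual.

dual


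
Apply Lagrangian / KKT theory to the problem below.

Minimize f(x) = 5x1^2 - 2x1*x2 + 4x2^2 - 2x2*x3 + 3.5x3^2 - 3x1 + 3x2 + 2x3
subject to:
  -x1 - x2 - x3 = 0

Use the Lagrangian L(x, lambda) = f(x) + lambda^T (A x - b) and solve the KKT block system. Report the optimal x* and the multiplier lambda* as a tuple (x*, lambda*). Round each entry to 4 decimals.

Form the Lagrangian:
  L(x, lambda) = (1/2) x^T Q x + c^T x + lambda^T (A x - b)
Stationarity (grad_x L = 0): Q x + c + A^T lambda = 0.
Primal feasibility: A x = b.

This gives the KKT block system:
  [ Q   A^T ] [ x     ]   [-c ]
  [ A    0  ] [ lambda ] = [ b ]

Solving the linear system:
  x*      = (0.3723, -0.1898, -0.1825)
  lambda* = (1.1022)
  f(x*)   = -1.0255

x* = (0.3723, -0.1898, -0.1825), lambda* = (1.1022)


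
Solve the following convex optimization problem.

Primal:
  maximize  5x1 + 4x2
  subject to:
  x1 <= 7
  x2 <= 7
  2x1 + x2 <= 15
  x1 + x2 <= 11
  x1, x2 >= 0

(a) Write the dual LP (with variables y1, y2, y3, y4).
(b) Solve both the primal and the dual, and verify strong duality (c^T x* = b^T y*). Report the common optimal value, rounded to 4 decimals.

The standard primal-dual pair for 'max c^T x s.t. A x <= b, x >= 0' is:
  Dual:  min b^T y  s.t.  A^T y >= c,  y >= 0.

So the dual LP is:
  minimize  7y1 + 7y2 + 15y3 + 11y4
  subject to:
    y1 + 2y3 + y4 >= 5
    y2 + y3 + y4 >= 4
    y1, y2, y3, y4 >= 0

Solving the primal: x* = (4, 7).
  primal value c^T x* = 48.
Solving the dual: y* = (0, 1.5, 2.5, 0).
  dual value b^T y* = 48.
Strong duality: c^T x* = b^T y*. Confirmed.

48


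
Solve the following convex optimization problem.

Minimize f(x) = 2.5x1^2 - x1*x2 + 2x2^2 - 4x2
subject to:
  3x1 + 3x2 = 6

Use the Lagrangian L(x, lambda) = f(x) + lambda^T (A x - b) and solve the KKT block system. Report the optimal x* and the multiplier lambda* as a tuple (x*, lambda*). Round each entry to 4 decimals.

Form the Lagrangian:
  L(x, lambda) = (1/2) x^T Q x + c^T x + lambda^T (A x - b)
Stationarity (grad_x L = 0): Q x + c + A^T lambda = 0.
Primal feasibility: A x = b.

This gives the KKT block system:
  [ Q   A^T ] [ x     ]   [-c ]
  [ A    0  ] [ lambda ] = [ b ]

Solving the linear system:
  x*      = (0.5455, 1.4545)
  lambda* = (-0.4242)
  f(x*)   = -1.6364

x* = (0.5455, 1.4545), lambda* = (-0.4242)


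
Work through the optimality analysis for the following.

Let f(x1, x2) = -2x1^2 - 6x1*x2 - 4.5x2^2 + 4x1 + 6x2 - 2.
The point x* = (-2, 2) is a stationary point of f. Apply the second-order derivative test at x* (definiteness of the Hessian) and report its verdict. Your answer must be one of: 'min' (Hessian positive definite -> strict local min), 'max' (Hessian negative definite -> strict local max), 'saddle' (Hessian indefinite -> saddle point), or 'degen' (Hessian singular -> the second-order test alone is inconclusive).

Compute the Hessian H = grad^2 f:
  H = [[-4, -6], [-6, -9]]
Verify stationarity: grad f(x*) = H x* + g = (0, 0).
Eigenvalues of H: -13, 0.
H has a zero eigenvalue (singular; negative semidefinite but not definite), so H is neither positive definite, negative definite, nor indefinite. The second-order test alone is inconclusive -> degen.
(Indeed, f is constant along the null direction of H through x*, so x* is not a strict local extremum.)

degen


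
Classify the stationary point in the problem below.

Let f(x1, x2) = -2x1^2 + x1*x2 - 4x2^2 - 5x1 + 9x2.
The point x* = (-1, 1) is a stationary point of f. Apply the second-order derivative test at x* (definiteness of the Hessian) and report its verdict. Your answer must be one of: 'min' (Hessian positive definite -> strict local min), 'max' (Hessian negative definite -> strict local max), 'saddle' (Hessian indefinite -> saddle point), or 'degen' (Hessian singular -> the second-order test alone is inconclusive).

Compute the Hessian H = grad^2 f:
  H = [[-4, 1], [1, -8]]
Verify stationarity: grad f(x*) = H x* + g = (0, 0).
Eigenvalues of H: -8.2361, -3.7639.
Both eigenvalues < 0, so H is negative definite -> x* is a strict local max.

max


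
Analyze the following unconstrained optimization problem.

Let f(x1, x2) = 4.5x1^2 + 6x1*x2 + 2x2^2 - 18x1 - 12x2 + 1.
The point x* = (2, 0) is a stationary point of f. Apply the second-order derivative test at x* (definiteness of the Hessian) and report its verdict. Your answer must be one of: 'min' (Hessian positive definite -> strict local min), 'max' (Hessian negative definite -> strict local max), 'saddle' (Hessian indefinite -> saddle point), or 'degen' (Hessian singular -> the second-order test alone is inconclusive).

Compute the Hessian H = grad^2 f:
  H = [[9, 6], [6, 4]]
Verify stationarity: grad f(x*) = H x* + g = (0, 0).
Eigenvalues of H: 0, 13.
H has a zero eigenvalue (singular; positive semidefinite but not definite), so H is neither positive definite, negative definite, nor indefinite. The second-order test alone is inconclusive -> degen.
(Indeed, f is constant along the null direction of H through x*, so x* is not a strict local extremum.)

degen


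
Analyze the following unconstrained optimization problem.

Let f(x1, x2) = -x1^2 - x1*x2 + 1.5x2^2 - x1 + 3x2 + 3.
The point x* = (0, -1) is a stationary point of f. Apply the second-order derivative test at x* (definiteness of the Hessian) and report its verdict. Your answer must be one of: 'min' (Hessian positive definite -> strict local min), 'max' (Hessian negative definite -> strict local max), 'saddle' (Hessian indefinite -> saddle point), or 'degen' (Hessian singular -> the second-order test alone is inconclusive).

Compute the Hessian H = grad^2 f:
  H = [[-2, -1], [-1, 3]]
Verify stationarity: grad f(x*) = H x* + g = (0, 0).
Eigenvalues of H: -2.1926, 3.1926.
Eigenvalues have mixed signs, so H is indefinite -> x* is a saddle point.

saddle


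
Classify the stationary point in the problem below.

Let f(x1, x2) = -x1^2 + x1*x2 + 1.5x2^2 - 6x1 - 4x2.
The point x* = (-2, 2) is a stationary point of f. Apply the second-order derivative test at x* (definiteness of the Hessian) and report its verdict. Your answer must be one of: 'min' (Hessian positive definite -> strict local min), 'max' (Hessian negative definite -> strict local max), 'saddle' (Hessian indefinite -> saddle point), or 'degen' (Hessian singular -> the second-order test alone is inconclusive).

Compute the Hessian H = grad^2 f:
  H = [[-2, 1], [1, 3]]
Verify stationarity: grad f(x*) = H x* + g = (0, 0).
Eigenvalues of H: -2.1926, 3.1926.
Eigenvalues have mixed signs, so H is indefinite -> x* is a saddle point.

saddle


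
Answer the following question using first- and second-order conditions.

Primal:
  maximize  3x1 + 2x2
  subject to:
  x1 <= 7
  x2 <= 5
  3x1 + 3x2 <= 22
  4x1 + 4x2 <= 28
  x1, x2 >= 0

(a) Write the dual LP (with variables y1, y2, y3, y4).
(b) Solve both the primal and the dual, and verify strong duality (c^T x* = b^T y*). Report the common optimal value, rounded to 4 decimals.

The standard primal-dual pair for 'max c^T x s.t. A x <= b, x >= 0' is:
  Dual:  min b^T y  s.t.  A^T y >= c,  y >= 0.

So the dual LP is:
  minimize  7y1 + 5y2 + 22y3 + 28y4
  subject to:
    y1 + 3y3 + 4y4 >= 3
    y2 + 3y3 + 4y4 >= 2
    y1, y2, y3, y4 >= 0

Solving the primal: x* = (7, 0).
  primal value c^T x* = 21.
Solving the dual: y* = (1, 0, 0, 0.5).
  dual value b^T y* = 21.
Strong duality: c^T x* = b^T y*. Confirmed.

21


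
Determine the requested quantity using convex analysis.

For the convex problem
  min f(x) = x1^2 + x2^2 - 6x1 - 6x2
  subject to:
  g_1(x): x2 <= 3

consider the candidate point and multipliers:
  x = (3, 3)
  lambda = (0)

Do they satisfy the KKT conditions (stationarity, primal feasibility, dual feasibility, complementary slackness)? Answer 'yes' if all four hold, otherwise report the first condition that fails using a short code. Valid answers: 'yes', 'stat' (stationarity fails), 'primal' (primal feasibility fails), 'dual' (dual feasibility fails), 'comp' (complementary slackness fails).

Gradient of f: grad f(x) = Q x + c = (0, 0)
Constraint values g_i(x) = a_i^T x - b_i:
  g_1((3, 3)) = 0
Stationarity residual: grad f(x) + sum_i lambda_i a_i = (0, 0)
  -> stationarity OK
Primal feasibility (all g_i <= 0): OK
Dual feasibility (all lambda_i >= 0): OK
Complementary slackness (lambda_i * g_i(x) = 0 for all i): OK

Verdict: yes, KKT holds.

yes


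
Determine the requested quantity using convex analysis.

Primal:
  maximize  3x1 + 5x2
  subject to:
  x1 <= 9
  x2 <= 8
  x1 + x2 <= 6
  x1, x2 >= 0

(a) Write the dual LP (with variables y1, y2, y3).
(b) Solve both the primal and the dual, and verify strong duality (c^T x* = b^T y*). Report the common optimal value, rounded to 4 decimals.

The standard primal-dual pair for 'max c^T x s.t. A x <= b, x >= 0' is:
  Dual:  min b^T y  s.t.  A^T y >= c,  y >= 0.

So the dual LP is:
  minimize  9y1 + 8y2 + 6y3
  subject to:
    y1 + y3 >= 3
    y2 + y3 >= 5
    y1, y2, y3 >= 0

Solving the primal: x* = (0, 6).
  primal value c^T x* = 30.
Solving the dual: y* = (0, 0, 5).
  dual value b^T y* = 30.
Strong duality: c^T x* = b^T y*. Confirmed.

30


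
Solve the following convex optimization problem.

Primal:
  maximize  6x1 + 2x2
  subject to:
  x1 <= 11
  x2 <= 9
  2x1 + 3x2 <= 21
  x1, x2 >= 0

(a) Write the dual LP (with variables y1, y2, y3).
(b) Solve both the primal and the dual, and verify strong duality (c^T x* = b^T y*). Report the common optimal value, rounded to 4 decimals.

The standard primal-dual pair for 'max c^T x s.t. A x <= b, x >= 0' is:
  Dual:  min b^T y  s.t.  A^T y >= c,  y >= 0.

So the dual LP is:
  minimize  11y1 + 9y2 + 21y3
  subject to:
    y1 + 2y3 >= 6
    y2 + 3y3 >= 2
    y1, y2, y3 >= 0

Solving the primal: x* = (10.5, 0).
  primal value c^T x* = 63.
Solving the dual: y* = (0, 0, 3).
  dual value b^T y* = 63.
Strong duality: c^T x* = b^T y*. Confirmed.

63


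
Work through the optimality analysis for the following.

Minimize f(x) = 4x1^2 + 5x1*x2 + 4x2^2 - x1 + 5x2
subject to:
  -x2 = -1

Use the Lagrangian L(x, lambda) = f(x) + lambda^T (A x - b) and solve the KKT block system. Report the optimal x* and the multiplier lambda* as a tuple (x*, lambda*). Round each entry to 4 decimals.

Form the Lagrangian:
  L(x, lambda) = (1/2) x^T Q x + c^T x + lambda^T (A x - b)
Stationarity (grad_x L = 0): Q x + c + A^T lambda = 0.
Primal feasibility: A x = b.

This gives the KKT block system:
  [ Q   A^T ] [ x     ]   [-c ]
  [ A    0  ] [ lambda ] = [ b ]

Solving the linear system:
  x*      = (-0.5, 1)
  lambda* = (10.5)
  f(x*)   = 8

x* = (-0.5, 1), lambda* = (10.5)


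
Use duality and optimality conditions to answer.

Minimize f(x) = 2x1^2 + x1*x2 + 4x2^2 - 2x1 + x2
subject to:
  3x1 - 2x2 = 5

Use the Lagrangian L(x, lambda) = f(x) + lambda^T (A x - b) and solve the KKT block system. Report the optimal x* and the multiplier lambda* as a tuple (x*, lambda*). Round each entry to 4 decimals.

Form the Lagrangian:
  L(x, lambda) = (1/2) x^T Q x + c^T x + lambda^T (A x - b)
Stationarity (grad_x L = 0): Q x + c + A^T lambda = 0.
Primal feasibility: A x = b.

This gives the KKT block system:
  [ Q   A^T ] [ x     ]   [-c ]
  [ A    0  ] [ lambda ] = [ b ]

Solving the linear system:
  x*      = (1.32, -0.52)
  lambda* = (-0.92)
  f(x*)   = 0.72

x* = (1.32, -0.52), lambda* = (-0.92)
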